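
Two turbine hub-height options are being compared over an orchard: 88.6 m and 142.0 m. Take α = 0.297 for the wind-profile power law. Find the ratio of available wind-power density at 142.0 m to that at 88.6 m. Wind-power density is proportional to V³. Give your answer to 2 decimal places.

1.52

Speed ratio: V_B/V_A = (z_B/z_A)^α = (142.0/88.6)^0.297 = (1.6027)^0.297 = 1.15038
Power-density ratio: P_B/P_A = (V_B/V_A)³ = (1.15038)³ = 1.52239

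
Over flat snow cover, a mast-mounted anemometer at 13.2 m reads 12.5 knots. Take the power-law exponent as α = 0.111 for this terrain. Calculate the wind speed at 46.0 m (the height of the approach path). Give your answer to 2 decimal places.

14.36 knots

Power-law profile: V₂ = V₁ · (z₂/z₁)^α
V₂ = 12.5 × (46.0/13.2)^0.111 = 12.5 × (3.4848)^0.111
    = 12.5 × 1.1486 = 14.3579 knots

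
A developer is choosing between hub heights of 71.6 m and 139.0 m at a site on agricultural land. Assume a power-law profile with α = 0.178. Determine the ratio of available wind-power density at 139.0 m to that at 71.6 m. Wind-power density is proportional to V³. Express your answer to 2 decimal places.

1.43

Speed ratio: V_B/V_A = (z_B/z_A)^α = (139.0/71.6)^0.178 = (1.9413)^0.178 = 1.12534
Power-density ratio: P_B/P_A = (V_B/V_A)³ = (1.12534)³ = 1.42510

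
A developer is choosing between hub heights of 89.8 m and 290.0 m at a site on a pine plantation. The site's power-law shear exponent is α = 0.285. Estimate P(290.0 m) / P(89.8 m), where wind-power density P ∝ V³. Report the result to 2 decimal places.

Speed ratio: V_B/V_A = (z_B/z_A)^α = (290.0/89.8)^0.285 = (3.2294)^0.285 = 1.39669
Power-density ratio: P_B/P_A = (V_B/V_A)³ = (1.39669)³ = 2.72458

2.72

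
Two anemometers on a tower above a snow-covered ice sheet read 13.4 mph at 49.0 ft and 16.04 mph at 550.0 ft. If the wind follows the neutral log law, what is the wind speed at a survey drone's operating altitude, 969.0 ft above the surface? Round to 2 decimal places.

Log law: V ∝ ln(z/z₀). From the pair, with r = V₁/V₂ = 0.83541,
ln z₀ = (ln z₁ − r·ln z₂)/(1 − r) = (3.8918 − 0.83541×6.3099)/0.16459 = -8.3819 → z₀ = 0.0002290 ft
V₃ = V₁ · ln(z₃/z₀)/ln(z₁/z₀) = 13.4 × 15.2581/12.2737 = 16.6583 mph

16.66 mph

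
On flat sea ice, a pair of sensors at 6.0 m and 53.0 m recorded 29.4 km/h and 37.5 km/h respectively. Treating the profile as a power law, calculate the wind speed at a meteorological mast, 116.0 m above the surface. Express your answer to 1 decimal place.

40.9 km/h

First find α: α = ln(V₂/V₁)/ln(z₂/z₁) = ln(37.5/29.4)/ln(53.0/6.0) = 0.24335/2.17853 = 0.1117
Extrapolate from 53.0 m to 116.0 m: V₃ = 37.5 × (116.0/53.0)^0.1117 = 37.5 × 1.0914 = 40.9289 km/h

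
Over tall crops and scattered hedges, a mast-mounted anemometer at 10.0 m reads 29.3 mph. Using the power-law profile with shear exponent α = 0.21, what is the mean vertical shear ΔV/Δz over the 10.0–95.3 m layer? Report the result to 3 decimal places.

0.208 mph/m

Power law: V₂ = V₁ · (z₂/z₁)^α = 29.3 × (9.5300)^0.21 = 47.0411 mph
ΔV/Δz = (47.0411 − 29.3)/(95.3 − 10.0) = 17.7411/85.3000 = 0.20798 mph/m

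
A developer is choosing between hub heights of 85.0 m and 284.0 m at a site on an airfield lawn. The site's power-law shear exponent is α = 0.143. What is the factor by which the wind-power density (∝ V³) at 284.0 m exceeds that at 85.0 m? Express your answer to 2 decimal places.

Speed ratio: V_B/V_A = (z_B/z_A)^α = (284.0/85.0)^0.143 = (3.3412)^0.143 = 1.18828
Power-density ratio: P_B/P_A = (V_B/V_A)³ = (1.18828)³ = 1.67785

1.68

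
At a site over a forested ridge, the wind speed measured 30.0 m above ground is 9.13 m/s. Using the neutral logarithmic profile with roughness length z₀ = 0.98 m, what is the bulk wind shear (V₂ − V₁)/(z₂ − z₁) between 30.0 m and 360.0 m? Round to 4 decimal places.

Log law: V₂ = V₁ · ln(z₂/z₀)/ln(z₁/z₀) = 9.13 × 5.9063/3.4214 = 15.7610 m/s
ΔV/Δz = (15.7610 − 9.13)/(360.0 − 30.0) = 6.6310/330.0000 = 0.02009 m/s/m

0.0201 m/s/m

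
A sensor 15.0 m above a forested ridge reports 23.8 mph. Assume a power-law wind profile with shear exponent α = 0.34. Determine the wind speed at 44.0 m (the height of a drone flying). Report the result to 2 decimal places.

Power-law profile: V₂ = V₁ · (z₂/z₁)^α
V₂ = 23.8 × (44.0/15.0)^0.34 = 23.8 × (2.9333)^0.34
    = 23.8 × 1.4418 = 34.3147 mph

34.31 mph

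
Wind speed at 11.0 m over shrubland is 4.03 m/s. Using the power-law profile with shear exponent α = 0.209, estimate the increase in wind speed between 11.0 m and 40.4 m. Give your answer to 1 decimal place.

Power law: V₂ = V₁ · (z₂/z₁)^α = 4.03 × (3.6727)^0.209 = 5.2892 m/s
ΔV = 5.2892 − 4.03 = 1.2592 m/s

1.3 m/s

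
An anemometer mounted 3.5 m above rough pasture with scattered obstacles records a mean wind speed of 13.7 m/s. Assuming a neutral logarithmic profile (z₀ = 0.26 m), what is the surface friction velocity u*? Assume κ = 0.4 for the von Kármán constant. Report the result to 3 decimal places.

u* ≈ 2.108 m/s

Log law: V(z) = (u*/κ) · ln(z/z₀) ⇒ u* = κ · V / ln(z/z₀)
u* = 0.4 × 13.7 / ln(3.5/0.26) = 0.4 × 13.7 / 2.5998
   = 5.4800 / 2.5998 = 2.1078 m/s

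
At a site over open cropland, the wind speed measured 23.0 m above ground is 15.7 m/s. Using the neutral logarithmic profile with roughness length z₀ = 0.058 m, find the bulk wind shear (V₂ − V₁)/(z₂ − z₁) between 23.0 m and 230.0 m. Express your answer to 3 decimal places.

0.029 m/s/m

Log law: V₂ = V₁ · ln(z₂/z₀)/ln(z₁/z₀) = 15.7 × 8.2854/5.9828 = 21.7424 m/s
ΔV/Δz = (21.7424 − 15.7)/(230.0 − 23.0) = 6.0424/207.0000 = 0.02919 m/s/m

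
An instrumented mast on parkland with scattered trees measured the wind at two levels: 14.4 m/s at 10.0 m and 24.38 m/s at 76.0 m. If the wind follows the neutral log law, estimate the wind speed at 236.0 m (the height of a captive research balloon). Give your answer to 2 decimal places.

29.96 m/s

Log law: V ∝ ln(z/z₀). From the pair, with r = V₁/V₂ = 0.59065,
ln z₀ = (ln z₁ − r·ln z₂)/(1 − r) = (2.3026 − 0.59065×4.3307)/0.40935 = -0.6238 → z₀ = 0.5359 m
V₃ = V₁ · ln(z₃/z₀)/ln(z₁/z₀) = 14.4 × 6.0876/2.9264 = 29.9557 m/s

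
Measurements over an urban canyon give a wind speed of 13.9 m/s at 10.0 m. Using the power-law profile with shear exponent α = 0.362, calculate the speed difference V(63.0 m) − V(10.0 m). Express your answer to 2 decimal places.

Power law: V₂ = V₁ · (z₂/z₁)^α = 13.9 × (6.3000)^0.362 = 27.0630 m/s
ΔV = 27.0630 − 13.9 = 13.1630 m/s

13.16 m/s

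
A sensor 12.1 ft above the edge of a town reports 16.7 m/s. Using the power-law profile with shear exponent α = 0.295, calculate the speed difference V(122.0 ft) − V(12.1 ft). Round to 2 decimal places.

Power law: V₂ = V₁ · (z₂/z₁)^α = 16.7 × (10.0826)^0.295 = 33.0195 m/s
ΔV = 33.0195 − 16.7 = 16.3195 m/s

16.32 m/s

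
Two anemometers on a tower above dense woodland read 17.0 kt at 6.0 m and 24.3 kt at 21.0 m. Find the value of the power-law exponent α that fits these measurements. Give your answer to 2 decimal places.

α ≈ 0.29

Power law: V₂/V₁ = (z₂/z₁)^α ⇒ α = ln(V₂/V₁) / ln(z₂/z₁)
α = ln(24.3/17.0) / ln(21.0/6.0) = ln(1.4294) / ln(3.5000)
  = 0.35726 / 1.25276 = 0.28518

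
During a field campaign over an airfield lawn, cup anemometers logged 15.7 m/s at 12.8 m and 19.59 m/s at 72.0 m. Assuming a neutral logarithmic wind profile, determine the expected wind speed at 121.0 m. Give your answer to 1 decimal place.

20.8 m/s

Log law: V ∝ ln(z/z₀). From the pair, with r = V₁/V₂ = 0.80143,
ln z₀ = (ln z₁ − r·ln z₂)/(1 − r) = (2.5494 − 0.80143×4.2767)/0.19857 = -4.4216 → z₀ = 0.01201 m
V₃ = V₁ · ln(z₃/z₀)/ln(z₁/z₀) = 15.7 × 9.2174/6.9710 = 20.7592 m/s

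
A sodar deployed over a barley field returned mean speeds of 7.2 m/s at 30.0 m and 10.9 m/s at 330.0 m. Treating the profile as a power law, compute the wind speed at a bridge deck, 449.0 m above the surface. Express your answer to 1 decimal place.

11.5 m/s

First find α: α = ln(V₂/V₁)/ln(z₂/z₁) = ln(10.9/7.2)/ln(330.0/30.0) = 0.41468/2.39790 = 0.1729
Extrapolate from 330.0 m to 449.0 m: V₃ = 10.9 × (449.0/330.0)^0.1729 = 10.9 × 1.0547 = 11.4962 m/s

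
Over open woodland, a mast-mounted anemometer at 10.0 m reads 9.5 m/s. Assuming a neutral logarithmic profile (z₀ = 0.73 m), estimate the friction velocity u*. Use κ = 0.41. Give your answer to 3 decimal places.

Log law: V(z) = (u*/κ) · ln(z/z₀) ⇒ u* = κ · V / ln(z/z₀)
u* = 0.41 × 9.5 / ln(10.0/0.73) = 0.41 × 9.5 / 2.6173
   = 3.8950 / 2.6173 = 1.4882 m/s

u* ≈ 1.488 m/s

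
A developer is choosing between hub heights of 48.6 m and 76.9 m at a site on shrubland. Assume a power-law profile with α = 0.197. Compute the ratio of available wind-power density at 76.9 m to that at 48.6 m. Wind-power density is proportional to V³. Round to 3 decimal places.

Speed ratio: V_B/V_A = (z_B/z_A)^α = (76.9/48.6)^0.197 = (1.5823)^0.197 = 1.09461
Power-density ratio: P_B/P_A = (V_B/V_A)³ = (1.09461)³ = 1.31154

1.312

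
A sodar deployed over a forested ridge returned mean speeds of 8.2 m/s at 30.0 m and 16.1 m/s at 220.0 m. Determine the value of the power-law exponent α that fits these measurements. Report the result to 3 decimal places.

Power law: V₂/V₁ = (z₂/z₁)^α ⇒ α = ln(V₂/V₁) / ln(z₂/z₁)
α = ln(16.1/8.2) / ln(220.0/30.0) = ln(1.9634) / ln(7.3333)
  = 0.67469 / 1.99243 = 0.33862

α ≈ 0.339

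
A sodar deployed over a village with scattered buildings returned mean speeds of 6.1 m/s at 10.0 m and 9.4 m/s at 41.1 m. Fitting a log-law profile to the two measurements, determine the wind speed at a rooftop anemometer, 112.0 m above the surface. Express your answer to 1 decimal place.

11.7 m/s

Log law: V ∝ ln(z/z₀). From the pair, with r = V₁/V₂ = 0.64894,
ln z₀ = (ln z₁ − r·ln z₂)/(1 − r) = (2.3026 − 0.64894×3.7160)/0.35106 = -0.3101 → z₀ = 0.7334 m
V₃ = V₁ · ln(z₃/z₀)/ln(z₁/z₀) = 6.1 × 5.0286/2.6127 = 11.7406 m/s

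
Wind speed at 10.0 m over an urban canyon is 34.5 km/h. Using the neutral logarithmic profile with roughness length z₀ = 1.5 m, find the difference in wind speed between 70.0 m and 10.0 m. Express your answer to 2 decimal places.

Log law: V₂ = V₁ · ln(z₂/z₀)/ln(z₁/z₀) = 34.5 × 3.8430/1.8971 = 69.8873 km/h
ΔV = 69.8873 − 34.5 = 35.3873 km/h

35.39 km/h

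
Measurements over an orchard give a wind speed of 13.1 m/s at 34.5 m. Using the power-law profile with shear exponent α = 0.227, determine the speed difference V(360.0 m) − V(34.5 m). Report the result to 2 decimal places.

9.21 m/s

Power law: V₂ = V₁ · (z₂/z₁)^α = 13.1 × (10.4348)^0.227 = 22.3083 m/s
ΔV = 22.3083 − 13.1 = 9.2083 m/s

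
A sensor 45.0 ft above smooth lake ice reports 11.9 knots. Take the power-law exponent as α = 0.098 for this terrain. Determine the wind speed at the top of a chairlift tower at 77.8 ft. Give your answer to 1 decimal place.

Power-law profile: V₂ = V₁ · (z₂/z₁)^α
V₂ = 11.9 × (77.8/45.0)^0.098 = 11.9 × (1.7289)^0.098
    = 11.9 × 1.0551 = 12.5559 knots

12.6 knots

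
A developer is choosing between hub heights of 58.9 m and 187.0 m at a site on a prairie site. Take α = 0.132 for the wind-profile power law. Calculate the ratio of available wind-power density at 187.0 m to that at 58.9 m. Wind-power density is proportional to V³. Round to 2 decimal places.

Speed ratio: V_B/V_A = (z_B/z_A)^α = (187.0/58.9)^0.132 = (3.1749)^0.132 = 1.16474
Power-density ratio: P_B/P_A = (V_B/V_A)³ = (1.16474)³ = 1.58010

1.58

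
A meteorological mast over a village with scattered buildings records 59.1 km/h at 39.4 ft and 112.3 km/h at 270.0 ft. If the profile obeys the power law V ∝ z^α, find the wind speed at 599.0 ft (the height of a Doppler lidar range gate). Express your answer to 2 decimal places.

First find α: α = ln(V₂/V₁)/ln(z₂/z₁) = ln(112.3/59.1)/ln(270.0/39.4) = 0.64194/1.92466 = 0.3335
Extrapolate from 270.0 ft to 599.0 ft: V₃ = 112.3 × (599.0/270.0)^0.3335 = 112.3 × 1.3044 = 146.4888 km/h

146.49 km/h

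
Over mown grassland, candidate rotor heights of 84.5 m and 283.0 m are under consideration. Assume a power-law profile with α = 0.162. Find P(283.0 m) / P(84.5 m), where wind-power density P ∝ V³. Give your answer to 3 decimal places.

1.799

Speed ratio: V_B/V_A = (z_B/z_A)^α = (283.0/84.5)^0.162 = (3.3491)^0.162 = 1.21629
Power-density ratio: P_B/P_A = (V_B/V_A)³ = (1.21629)³ = 1.79935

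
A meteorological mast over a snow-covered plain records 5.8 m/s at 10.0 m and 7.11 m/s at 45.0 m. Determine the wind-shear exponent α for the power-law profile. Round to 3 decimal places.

Power law: V₂/V₁ = (z₂/z₁)^α ⇒ α = ln(V₂/V₁) / ln(z₂/z₁)
α = ln(7.11/5.8) / ln(45.0/10.0) = ln(1.2259) / ln(4.5000)
  = 0.20364 / 1.50408 = 0.13539

α ≈ 0.135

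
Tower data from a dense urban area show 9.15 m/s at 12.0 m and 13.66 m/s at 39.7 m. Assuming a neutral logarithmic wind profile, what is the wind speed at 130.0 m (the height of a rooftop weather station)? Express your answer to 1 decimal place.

Log law: V ∝ ln(z/z₀). From the pair, with r = V₁/V₂ = 0.66984,
ln z₀ = (ln z₁ − r·ln z₂)/(1 − r) = (2.4849 − 0.66984×3.6814)/0.33016 = 0.0575 → z₀ = 1.059 m
V₃ = V₁ · ln(z₃/z₀)/ln(z₁/z₀) = 9.15 × 4.8100/2.4274 = 18.1313 m/s

18.1 m/s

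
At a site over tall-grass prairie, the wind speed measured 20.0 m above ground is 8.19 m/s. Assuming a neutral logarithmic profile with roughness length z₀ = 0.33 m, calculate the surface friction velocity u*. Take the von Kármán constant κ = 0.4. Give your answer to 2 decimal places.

Log law: V(z) = (u*/κ) · ln(z/z₀) ⇒ u* = κ · V / ln(z/z₀)
u* = 0.4 × 8.19 / ln(20.0/0.33) = 0.4 × 8.19 / 4.1044
   = 3.2760 / 4.1044 = 0.7982 m/s

u* ≈ 0.80 m/s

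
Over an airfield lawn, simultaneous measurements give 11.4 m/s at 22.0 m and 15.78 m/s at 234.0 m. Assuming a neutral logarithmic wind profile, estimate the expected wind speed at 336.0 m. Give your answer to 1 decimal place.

Log law: V ∝ ln(z/z₀). From the pair, with r = V₁/V₂ = 0.72243,
ln z₀ = (ln z₁ − r·ln z₂)/(1 − r) = (3.0910 − 0.72243×5.4553)/0.27757 = -3.0626 → z₀ = 0.04677 m
V₃ = V₁ · ln(z₃/z₀)/ln(z₁/z₀) = 11.4 × 8.8797/6.1536 = 16.4502 m/s

16.5 m/s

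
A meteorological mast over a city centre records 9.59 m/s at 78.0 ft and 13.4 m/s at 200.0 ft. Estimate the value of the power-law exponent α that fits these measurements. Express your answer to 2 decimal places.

Power law: V₂/V₁ = (z₂/z₁)^α ⇒ α = ln(V₂/V₁) / ln(z₂/z₁)
α = ln(13.4/9.59) / ln(200.0/78.0) = ln(1.3973) / ln(2.5641)
  = 0.33453 / 0.94161 = 0.35528

α ≈ 0.36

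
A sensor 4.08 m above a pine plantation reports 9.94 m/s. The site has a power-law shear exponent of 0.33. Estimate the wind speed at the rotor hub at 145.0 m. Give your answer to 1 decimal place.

Power-law profile: V₂ = V₁ · (z₂/z₁)^α
V₂ = 9.94 × (145.0/4.08)^0.33 = 9.94 × (35.5392)^0.33
    = 9.94 × 3.2489 = 32.2939 m/s

32.3 m/s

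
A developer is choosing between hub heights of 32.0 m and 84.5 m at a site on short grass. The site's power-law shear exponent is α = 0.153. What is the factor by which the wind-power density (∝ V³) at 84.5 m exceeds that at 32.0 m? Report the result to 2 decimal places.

1.56

Speed ratio: V_B/V_A = (z_B/z_A)^α = (84.5/32.0)^0.153 = (2.6406)^0.153 = 1.16017
Power-density ratio: P_B/P_A = (V_B/V_A)³ = (1.16017)³ = 1.56158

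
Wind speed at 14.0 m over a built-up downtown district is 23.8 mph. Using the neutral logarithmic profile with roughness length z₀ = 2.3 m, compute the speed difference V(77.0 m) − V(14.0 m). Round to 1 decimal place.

Log law: V₂ = V₁ · ln(z₂/z₀)/ln(z₁/z₀) = 23.8 × 3.5109/1.8061 = 46.2638 mph
ΔV = 46.2638 − 23.8 = 22.4638 mph

22.5 mph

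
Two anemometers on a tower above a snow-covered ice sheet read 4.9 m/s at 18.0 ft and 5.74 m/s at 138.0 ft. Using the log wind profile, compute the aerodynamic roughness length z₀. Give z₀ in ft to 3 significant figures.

Log law: V(z) ∝ ln(z/z₀). With r = V₁/V₂ = 4.9/5.74 = 0.85366,
r · ln(z₂/z₀) = ln(z₁/z₀) ⇒ ln z₀ = (ln z₁ − r·ln z₂)/(1 − r)
ln z₀ = (2.89037 − 0.85366×4.92725) / 0.14634 = -8.9914
z₀ = exp(-8.9914) = 0.0001245 ft

z₀ ≈ 0.000124 ft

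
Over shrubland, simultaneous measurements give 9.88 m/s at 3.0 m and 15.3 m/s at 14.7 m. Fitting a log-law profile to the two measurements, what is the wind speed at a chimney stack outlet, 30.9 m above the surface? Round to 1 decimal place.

Log law: V ∝ ln(z/z₀). From the pair, with r = V₁/V₂ = 0.64575,
ln z₀ = (ln z₁ − r·ln z₂)/(1 − r) = (1.0986 − 0.64575×2.6878)/0.35425 = -1.7984 → z₀ = 0.1656 m
V₃ = V₁ · ln(z₃/z₀)/ln(z₁/z₀) = 9.88 × 5.2291/2.8970 = 17.8336 m/s

17.8 m/s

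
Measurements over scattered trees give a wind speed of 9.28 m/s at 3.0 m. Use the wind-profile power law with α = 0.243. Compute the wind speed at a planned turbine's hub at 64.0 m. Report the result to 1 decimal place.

19.5 m/s

Power-law profile: V₂ = V₁ · (z₂/z₁)^α
V₂ = 9.28 × (64.0/3.0)^0.243 = 9.28 × (21.3333)^0.243
    = 9.28 × 2.1036 = 19.5213 m/s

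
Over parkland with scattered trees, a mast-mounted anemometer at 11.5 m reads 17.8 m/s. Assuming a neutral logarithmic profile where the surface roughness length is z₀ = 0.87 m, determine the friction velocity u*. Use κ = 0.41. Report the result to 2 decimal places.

Log law: V(z) = (u*/κ) · ln(z/z₀) ⇒ u* = κ · V / ln(z/z₀)
u* = 0.41 × 17.8 / ln(11.5/0.87) = 0.41 × 17.8 / 2.5816
   = 7.2980 / 2.5816 = 2.8269 m/s

u* ≈ 2.83 m/s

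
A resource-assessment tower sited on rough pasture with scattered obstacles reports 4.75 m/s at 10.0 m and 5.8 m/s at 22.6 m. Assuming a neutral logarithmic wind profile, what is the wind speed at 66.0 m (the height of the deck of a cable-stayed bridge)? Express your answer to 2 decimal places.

Log law: V ∝ ln(z/z₀). From the pair, with r = V₁/V₂ = 0.81897,
ln z₀ = (ln z₁ − r·ln z₂)/(1 − r) = (2.3026 − 0.81897×3.1179)/0.18103 = -1.3860 → z₀ = 0.2501 m
V₃ = V₁ · ln(z₃/z₀)/ln(z₁/z₀) = 4.75 × 5.5756/3.6886 = 7.1801 m/s

7.18 m/s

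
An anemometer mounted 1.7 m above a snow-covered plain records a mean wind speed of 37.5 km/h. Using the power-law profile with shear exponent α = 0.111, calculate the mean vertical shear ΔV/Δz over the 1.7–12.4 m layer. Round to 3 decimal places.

0.865 km/h/m

Power law: V₂ = V₁ · (z₂/z₁)^α = 37.5 × (7.2941)^0.111 = 46.7543 km/h
ΔV/Δz = (46.7543 − 37.5)/(12.4 − 1.7) = 9.2543/10.7000 = 0.86488 km/h/m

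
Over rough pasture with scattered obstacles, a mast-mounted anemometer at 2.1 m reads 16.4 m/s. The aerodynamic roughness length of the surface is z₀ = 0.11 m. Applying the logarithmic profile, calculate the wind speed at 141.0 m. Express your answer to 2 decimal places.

Log law: V(z) ∝ ln(z/z₀), so V₂/V₁ = ln(z₂/z₀) / ln(z₁/z₀).
ln(141.0/0.11) = 7.1560, ln(2.1/0.11) = 2.9492
V₂ = 16.4 × 7.1560/2.9492 = 16.4 × 2.4264 = 39.7933 m/s

39.79 m/s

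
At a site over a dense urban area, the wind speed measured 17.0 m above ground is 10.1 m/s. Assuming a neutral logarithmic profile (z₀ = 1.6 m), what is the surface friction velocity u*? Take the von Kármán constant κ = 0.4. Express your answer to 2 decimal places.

u* ≈ 1.71 m/s

Log law: V(z) = (u*/κ) · ln(z/z₀) ⇒ u* = κ · V / ln(z/z₀)
u* = 0.4 × 10.1 / ln(17.0/1.6) = 0.4 × 10.1 / 2.3632
   = 4.0400 / 2.3632 = 1.7095 m/s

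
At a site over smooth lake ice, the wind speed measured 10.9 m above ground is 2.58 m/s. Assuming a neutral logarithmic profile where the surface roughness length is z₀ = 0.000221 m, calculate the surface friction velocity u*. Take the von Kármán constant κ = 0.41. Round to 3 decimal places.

u* ≈ 0.098 m/s

Log law: V(z) = (u*/κ) · ln(z/z₀) ⇒ u* = κ · V / ln(z/z₀)
u* = 0.41 × 2.58 / ln(10.9/0.000221) = 0.41 × 2.58 / 10.8061
   = 1.0578 / 10.8061 = 0.0979 m/s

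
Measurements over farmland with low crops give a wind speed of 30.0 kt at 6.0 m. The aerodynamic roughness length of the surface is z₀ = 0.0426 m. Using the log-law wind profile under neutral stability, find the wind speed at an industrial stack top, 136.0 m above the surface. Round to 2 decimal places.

48.92 kt

Log law: V(z) ∝ ln(z/z₀), so V₂/V₁ = ln(z₂/z₀) / ln(z₁/z₀).
ln(136.0/0.0426) = 8.0686, ln(6.0/0.0426) = 4.9477
V₂ = 30.0 × 8.0686/4.9477 = 30.0 × 1.6308 = 48.9235 kt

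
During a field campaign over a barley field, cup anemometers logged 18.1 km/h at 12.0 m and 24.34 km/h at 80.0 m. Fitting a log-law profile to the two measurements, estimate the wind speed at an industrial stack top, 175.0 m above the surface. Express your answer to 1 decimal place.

Log law: V ∝ ln(z/z₀). From the pair, with r = V₁/V₂ = 0.74363,
ln z₀ = (ln z₁ − r·ln z₂)/(1 − r) = (2.4849 − 0.74363×4.3820)/0.25637 = -3.0180 → z₀ = 0.04890 m
V₃ = V₁ · ln(z₃/z₀)/ln(z₁/z₀) = 18.1 × 8.1827/5.5029 = 26.9146 km/h

26.9 km/h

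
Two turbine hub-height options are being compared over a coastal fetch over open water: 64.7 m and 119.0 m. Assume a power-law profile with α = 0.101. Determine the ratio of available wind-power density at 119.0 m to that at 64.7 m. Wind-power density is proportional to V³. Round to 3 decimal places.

1.203

Speed ratio: V_B/V_A = (z_B/z_A)^α = (119.0/64.7)^0.101 = (1.8393)^0.101 = 1.06348
Power-density ratio: P_B/P_A = (V_B/V_A)³ = (1.06348)³ = 1.20278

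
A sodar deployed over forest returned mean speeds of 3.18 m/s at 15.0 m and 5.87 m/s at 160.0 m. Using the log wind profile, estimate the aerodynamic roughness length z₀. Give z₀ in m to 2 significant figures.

z₀ ≈ 0.91 m

Log law: V(z) ∝ ln(z/z₀). With r = V₁/V₂ = 3.18/5.87 = 0.54174,
r · ln(z₂/z₀) = ln(z₁/z₀) ⇒ ln z₀ = (ln z₁ − r·ln z₂)/(1 − r)
ln z₀ = (2.70805 − 0.54174×5.07517) / 0.45826 = -0.0903
z₀ = exp(-0.0903) = 0.9137 m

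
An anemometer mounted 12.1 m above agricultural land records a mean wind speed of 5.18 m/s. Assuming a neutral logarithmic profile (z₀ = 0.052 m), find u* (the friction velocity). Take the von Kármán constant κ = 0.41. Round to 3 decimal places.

u* ≈ 0.390 m/s

Log law: V(z) = (u*/κ) · ln(z/z₀) ⇒ u* = κ · V / ln(z/z₀)
u* = 0.41 × 5.18 / ln(12.1/0.052) = 0.41 × 5.18 / 5.4497
   = 2.1238 / 5.4497 = 0.3897 m/s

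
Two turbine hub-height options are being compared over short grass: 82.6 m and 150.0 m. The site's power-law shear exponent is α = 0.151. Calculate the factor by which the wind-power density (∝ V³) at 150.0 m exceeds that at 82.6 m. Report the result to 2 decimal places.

1.31

Speed ratio: V_B/V_A = (z_B/z_A)^α = (150.0/82.6)^0.151 = (1.8160)^0.151 = 1.09427
Power-density ratio: P_B/P_A = (V_B/V_A)³ = (1.09427)³ = 1.31032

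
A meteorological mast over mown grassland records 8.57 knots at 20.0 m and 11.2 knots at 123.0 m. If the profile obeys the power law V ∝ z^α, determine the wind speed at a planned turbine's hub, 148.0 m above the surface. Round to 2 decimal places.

First find α: α = ln(V₂/V₁)/ln(z₂/z₁) = ln(11.2/8.57)/ln(123.0/20.0) = 0.26765/1.81645 = 0.1473
Extrapolate from 123.0 m to 148.0 m: V₃ = 11.2 × (148.0/123.0)^0.1473 = 11.2 × 1.0276 = 11.5095 knots

11.51 knots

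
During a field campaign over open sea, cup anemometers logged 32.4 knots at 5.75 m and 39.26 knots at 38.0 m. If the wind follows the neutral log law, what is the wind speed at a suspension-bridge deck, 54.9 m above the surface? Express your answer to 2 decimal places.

Log law: V ∝ ln(z/z₀). From the pair, with r = V₁/V₂ = 0.82527,
ln z₀ = (ln z₁ − r·ln z₂)/(1 − r) = (1.7492 − 0.82527×3.6376)/0.17473 = -7.1697 → z₀ = 0.0007695 m
V₃ = V₁ · ln(z₃/z₀)/ln(z₁/z₀) = 32.4 × 11.1752/8.9189 = 40.5966 knots

40.60 knots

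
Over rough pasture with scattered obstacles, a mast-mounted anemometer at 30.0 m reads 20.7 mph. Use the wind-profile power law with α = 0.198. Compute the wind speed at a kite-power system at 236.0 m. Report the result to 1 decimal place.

Power-law profile: V₂ = V₁ · (z₂/z₁)^α
V₂ = 20.7 × (236.0/30.0)^0.198 = 20.7 × (7.8667)^0.198
    = 20.7 × 1.5044 = 31.1413 mph

31.1 mph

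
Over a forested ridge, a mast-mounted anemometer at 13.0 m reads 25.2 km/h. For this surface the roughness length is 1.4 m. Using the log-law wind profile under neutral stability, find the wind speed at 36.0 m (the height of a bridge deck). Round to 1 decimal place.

Log law: V(z) ∝ ln(z/z₀), so V₂/V₁ = ln(z₂/z₀) / ln(z₁/z₀).
ln(36.0/1.4) = 3.2470, ln(13.0/1.4) = 2.2285
V₂ = 25.2 × 3.2470/2.2285 = 25.2 × 1.4571 = 36.7182 km/h

36.7 km/h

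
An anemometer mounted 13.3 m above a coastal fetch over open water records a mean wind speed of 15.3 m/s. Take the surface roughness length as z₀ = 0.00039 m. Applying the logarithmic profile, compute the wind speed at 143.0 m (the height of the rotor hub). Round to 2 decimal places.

18.78 m/s

Log law: V(z) ∝ ln(z/z₀), so V₂/V₁ = ln(z₂/z₀) / ln(z₁/z₀).
ln(143.0/0.00039) = 12.8122, ln(13.3/0.00039) = 10.4371
V₂ = 15.3 × 12.8122/10.4371 = 15.3 × 1.2276 = 18.7817 m/s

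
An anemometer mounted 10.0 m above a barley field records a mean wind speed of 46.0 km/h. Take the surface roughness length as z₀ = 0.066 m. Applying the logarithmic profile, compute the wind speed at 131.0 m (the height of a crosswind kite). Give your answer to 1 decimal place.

Log law: V(z) ∝ ln(z/z₀), so V₂/V₁ = ln(z₂/z₀) / ln(z₁/z₀).
ln(131.0/0.066) = 7.5933, ln(10.0/0.066) = 5.0207
V₂ = 46.0 × 7.5933/5.0207 = 46.0 × 1.5124 = 69.5705 km/h

69.6 km/h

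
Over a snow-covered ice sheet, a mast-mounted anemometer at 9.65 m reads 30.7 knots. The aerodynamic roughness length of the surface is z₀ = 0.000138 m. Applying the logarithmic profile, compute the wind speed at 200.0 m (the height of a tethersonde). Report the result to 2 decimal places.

39.04 knots

Log law: V(z) ∝ ln(z/z₀), so V₂/V₁ = ln(z₂/z₀) / ln(z₁/z₀).
ln(200.0/0.000138) = 14.1866, ln(9.65/0.000138) = 11.1552
V₂ = 30.7 × 14.1866/11.1552 = 30.7 × 1.2717 = 39.0425 knots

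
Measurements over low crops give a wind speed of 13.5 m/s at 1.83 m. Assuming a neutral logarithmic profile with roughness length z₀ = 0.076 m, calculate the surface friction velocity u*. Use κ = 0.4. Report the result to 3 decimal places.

Log law: V(z) = (u*/κ) · ln(z/z₀) ⇒ u* = κ · V / ln(z/z₀)
u* = 0.4 × 13.5 / ln(1.83/0.076) = 0.4 × 13.5 / 3.1813
   = 5.4000 / 3.1813 = 1.6974 m/s

u* ≈ 1.697 m/s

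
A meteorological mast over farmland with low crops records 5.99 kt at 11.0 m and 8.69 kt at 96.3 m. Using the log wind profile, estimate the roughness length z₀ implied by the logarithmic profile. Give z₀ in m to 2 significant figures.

z₀ ≈ 0.089 m

Log law: V(z) ∝ ln(z/z₀). With r = V₁/V₂ = 5.99/8.69 = 0.68930,
r · ln(z₂/z₀) = ln(z₁/z₀) ⇒ ln z₀ = (ln z₁ − r·ln z₂)/(1 − r)
ln z₀ = (2.39790 − 0.68930×4.56747) / 0.31070 = -2.4153
z₀ = exp(-2.4153) = 0.08934 m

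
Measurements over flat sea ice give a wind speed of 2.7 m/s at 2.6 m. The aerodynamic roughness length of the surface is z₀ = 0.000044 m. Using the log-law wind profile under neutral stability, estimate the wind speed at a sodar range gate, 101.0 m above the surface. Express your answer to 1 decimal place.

3.6 m/s

Log law: V(z) ∝ ln(z/z₀), so V₂/V₁ = ln(z₂/z₀) / ln(z₁/z₀).
ln(101.0/0.000044) = 14.6464, ln(2.6/0.000044) = 10.9868
V₂ = 2.7 × 14.6464/10.9868 = 2.7 × 1.3331 = 3.5993 m/s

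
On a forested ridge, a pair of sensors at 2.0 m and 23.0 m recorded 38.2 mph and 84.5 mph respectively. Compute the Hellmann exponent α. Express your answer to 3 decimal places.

α ≈ 0.325

Power law: V₂/V₁ = (z₂/z₁)^α ⇒ α = ln(V₂/V₁) / ln(z₂/z₁)
α = ln(84.5/38.2) / ln(23.0/2.0) = ln(2.2120) / ln(11.5000)
  = 0.79392 / 2.44235 = 0.32506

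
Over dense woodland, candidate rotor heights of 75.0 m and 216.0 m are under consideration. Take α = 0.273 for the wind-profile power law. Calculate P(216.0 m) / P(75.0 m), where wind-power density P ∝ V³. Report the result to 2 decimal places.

2.38

Speed ratio: V_B/V_A = (z_B/z_A)^α = (216.0/75.0)^0.273 = (2.8800)^0.273 = 1.33479
Power-density ratio: P_B/P_A = (V_B/V_A)³ = (1.33479)³ = 2.37817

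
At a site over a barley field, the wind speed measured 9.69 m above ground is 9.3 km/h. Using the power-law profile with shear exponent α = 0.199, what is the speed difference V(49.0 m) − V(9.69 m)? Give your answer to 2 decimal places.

3.54 km/h

Power law: V₂ = V₁ · (z₂/z₁)^α = 9.3 × (5.0568)^0.199 = 12.8397 km/h
ΔV = 12.8397 − 9.3 = 3.5397 km/h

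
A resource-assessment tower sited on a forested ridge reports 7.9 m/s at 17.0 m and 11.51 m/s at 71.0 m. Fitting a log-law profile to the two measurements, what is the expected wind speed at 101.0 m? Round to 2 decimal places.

12.40 m/s

Log law: V ∝ ln(z/z₀). From the pair, with r = V₁/V₂ = 0.68636,
ln z₀ = (ln z₁ − r·ln z₂)/(1 − r) = (2.8332 − 0.68636×4.2627)/0.31364 = -0.2950 → z₀ = 0.7445 m
V₃ = V₁ · ln(z₃/z₀)/ln(z₁/z₀) = 7.9 × 4.9101/3.1282 = 12.4001 m/s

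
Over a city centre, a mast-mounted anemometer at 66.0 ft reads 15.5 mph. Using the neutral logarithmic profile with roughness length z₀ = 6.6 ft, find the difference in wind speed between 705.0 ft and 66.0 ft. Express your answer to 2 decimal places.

15.94 mph

Log law: V₂ = V₁ · ln(z₂/z₀)/ln(z₁/z₀) = 15.5 × 4.6711/2.3026 = 31.4440 mph
ΔV = 31.4440 − 15.5 = 15.9440 mph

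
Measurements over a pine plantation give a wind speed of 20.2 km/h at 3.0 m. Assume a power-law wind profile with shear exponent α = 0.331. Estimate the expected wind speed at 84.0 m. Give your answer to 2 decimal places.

60.86 km/h

Power-law profile: V₂ = V₁ · (z₂/z₁)^α
V₂ = 20.2 × (84.0/3.0)^0.331 = 20.2 × (28.0000)^0.331
    = 20.2 × 3.0131 = 60.8640 km/h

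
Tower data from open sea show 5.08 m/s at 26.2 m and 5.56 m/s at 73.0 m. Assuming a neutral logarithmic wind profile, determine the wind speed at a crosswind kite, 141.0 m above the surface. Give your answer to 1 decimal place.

Log law: V ∝ ln(z/z₀). From the pair, with r = V₁/V₂ = 0.91367,
ln z₀ = (ln z₁ − r·ln z₂)/(1 − r) = (3.2658 − 0.91367×4.2905)/0.08633 = -7.5790 → z₀ = 0.0005111 m
V₃ = V₁ · ln(z₃/z₀)/ln(z₁/z₀) = 5.08 × 12.5277/10.8447 = 5.8684 m/s

5.9 m/s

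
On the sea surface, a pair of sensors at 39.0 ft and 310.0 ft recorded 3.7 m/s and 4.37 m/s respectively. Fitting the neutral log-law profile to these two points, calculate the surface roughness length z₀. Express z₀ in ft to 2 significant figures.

z₀ ≈ 0.00042 ft

Log law: V(z) ∝ ln(z/z₀). With r = V₁/V₂ = 3.7/4.37 = 0.84668,
r · ln(z₂/z₀) = ln(z₁/z₀) ⇒ ln z₀ = (ln z₁ − r·ln z₂)/(1 − r)
ln z₀ = (3.66356 − 0.84668×5.73657) / 0.15332 = -7.7844
z₀ = exp(-7.7844) = 0.0004162 ft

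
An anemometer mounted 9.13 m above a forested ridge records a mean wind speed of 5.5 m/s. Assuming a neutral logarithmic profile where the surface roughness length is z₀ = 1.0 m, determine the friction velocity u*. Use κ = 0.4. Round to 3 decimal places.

Log law: V(z) = (u*/κ) · ln(z/z₀) ⇒ u* = κ · V / ln(z/z₀)
u* = 0.4 × 5.5 / ln(9.13/1.0) = 0.4 × 5.5 / 2.2116
   = 2.2000 / 2.2116 = 0.9948 m/s

u* ≈ 0.995 m/s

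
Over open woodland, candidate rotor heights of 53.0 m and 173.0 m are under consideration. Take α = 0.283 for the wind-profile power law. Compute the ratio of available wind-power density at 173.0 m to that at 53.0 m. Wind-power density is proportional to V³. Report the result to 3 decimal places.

Speed ratio: V_B/V_A = (z_B/z_A)^α = (173.0/53.0)^0.283 = (3.2642)^0.283 = 1.39765
Power-density ratio: P_B/P_A = (V_B/V_A)³ = (1.39765)³ = 2.73018

2.730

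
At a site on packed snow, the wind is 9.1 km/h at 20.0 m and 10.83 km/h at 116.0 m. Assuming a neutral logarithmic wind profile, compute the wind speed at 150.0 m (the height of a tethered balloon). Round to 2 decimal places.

Log law: V ∝ ln(z/z₀). From the pair, with r = V₁/V₂ = 0.84026,
ln z₀ = (ln z₁ − r·ln z₂)/(1 − r) = (2.9957 − 0.84026×4.7536)/0.15974 = -6.2508 → z₀ = 0.001929 m
V₃ = V₁ · ln(z₃/z₀)/ln(z₁/z₀) = 9.1 × 11.2614/9.2465 = 11.0830 km/h

11.08 km/h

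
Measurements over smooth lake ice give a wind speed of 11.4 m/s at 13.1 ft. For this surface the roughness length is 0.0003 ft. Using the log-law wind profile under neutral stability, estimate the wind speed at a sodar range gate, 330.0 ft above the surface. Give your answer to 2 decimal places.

14.84 m/s

Log law: V(z) ∝ ln(z/z₀), so V₂/V₁ = ln(z₂/z₀) / ln(z₁/z₀).
ln(330.0/0.0003) = 13.9108, ln(13.1/0.0003) = 10.6843
V₂ = 11.4 × 13.9108/10.6843 = 11.4 × 1.3020 = 14.8426 m/s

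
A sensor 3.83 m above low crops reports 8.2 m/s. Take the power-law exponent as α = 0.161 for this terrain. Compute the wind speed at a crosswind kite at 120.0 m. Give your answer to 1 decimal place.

14.3 m/s

Power-law profile: V₂ = V₁ · (z₂/z₁)^α
V₂ = 8.2 × (120.0/3.83)^0.161 = 8.2 × (31.3316)^0.161
    = 8.2 × 1.7412 = 14.2780 m/s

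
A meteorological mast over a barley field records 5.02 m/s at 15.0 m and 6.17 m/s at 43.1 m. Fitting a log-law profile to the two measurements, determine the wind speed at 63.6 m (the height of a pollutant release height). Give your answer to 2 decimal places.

6.59 m/s

Log law: V ∝ ln(z/z₀). From the pair, with r = V₁/V₂ = 0.81361,
ln z₀ = (ln z₁ − r·ln z₂)/(1 − r) = (2.7081 − 0.81361×3.7635)/0.18639 = -1.8993 → z₀ = 0.1497 m
V₃ = V₁ · ln(z₃/z₀)/ln(z₁/z₀) = 5.02 × 6.0519/4.6074 = 6.5939 m/s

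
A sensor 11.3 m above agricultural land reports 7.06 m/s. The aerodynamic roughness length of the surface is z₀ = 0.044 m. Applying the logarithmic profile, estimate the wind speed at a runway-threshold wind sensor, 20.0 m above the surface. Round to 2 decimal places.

7.79 m/s

Log law: V(z) ∝ ln(z/z₀), so V₂/V₁ = ln(z₂/z₀) / ln(z₁/z₀).
ln(20.0/0.044) = 6.1193, ln(11.3/0.044) = 5.5484
V₂ = 7.06 × 6.1193/5.5484 = 7.06 × 1.1029 = 7.7865 m/s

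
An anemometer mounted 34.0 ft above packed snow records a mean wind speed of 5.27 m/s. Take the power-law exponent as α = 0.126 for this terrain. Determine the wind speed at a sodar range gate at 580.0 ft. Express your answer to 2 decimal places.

Power-law profile: V₂ = V₁ · (z₂/z₁)^α
V₂ = 5.27 × (580.0/34.0)^0.126 = 5.27 × (17.0588)^0.126
    = 5.27 × 1.4296 = 7.5342 m/s

7.53 m/s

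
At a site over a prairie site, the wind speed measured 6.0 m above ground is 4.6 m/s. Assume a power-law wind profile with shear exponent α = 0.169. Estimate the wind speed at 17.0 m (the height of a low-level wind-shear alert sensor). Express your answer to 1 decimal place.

Power-law profile: V₂ = V₁ · (z₂/z₁)^α
V₂ = 4.6 × (17.0/6.0)^0.169 = 4.6 × (2.8333)^0.169
    = 4.6 × 1.1924 = 5.4852 m/s

5.5 m/s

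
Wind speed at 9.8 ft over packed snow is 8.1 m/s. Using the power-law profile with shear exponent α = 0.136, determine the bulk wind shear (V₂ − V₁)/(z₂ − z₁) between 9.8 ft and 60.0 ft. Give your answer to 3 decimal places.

Power law: V₂ = V₁ · (z₂/z₁)^α = 8.1 × (6.1224)^0.136 = 10.3635 m/s
ΔV/Δz = (10.3635 − 8.1)/(60.0 − 9.8) = 2.2635/50.2000 = 0.04509 m/s/ft

0.045 m/s/ft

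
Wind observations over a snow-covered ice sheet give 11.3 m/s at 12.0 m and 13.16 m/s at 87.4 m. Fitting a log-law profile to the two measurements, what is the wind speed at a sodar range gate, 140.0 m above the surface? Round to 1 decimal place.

13.6 m/s

Log law: V ∝ ln(z/z₀). From the pair, with r = V₁/V₂ = 0.85866,
ln z₀ = (ln z₁ − r·ln z₂)/(1 − r) = (2.4849 − 0.85866×4.4705)/0.14134 = -9.5781 → z₀ = 0.00006923 m
V₃ = V₁ · ln(z₃/z₀)/ln(z₁/z₀) = 11.3 × 14.5197/12.0630 = 13.6013 m/s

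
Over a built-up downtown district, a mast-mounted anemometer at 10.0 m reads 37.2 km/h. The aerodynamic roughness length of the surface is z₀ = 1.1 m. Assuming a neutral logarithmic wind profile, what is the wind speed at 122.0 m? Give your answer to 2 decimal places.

79.36 km/h

Log law: V(z) ∝ ln(z/z₀), so V₂/V₁ = ln(z₂/z₀) / ln(z₁/z₀).
ln(122.0/1.1) = 4.7087, ln(10.0/1.1) = 2.2073
V₂ = 37.2 × 4.7087/2.2073 = 37.2 × 2.1333 = 79.3576 km/h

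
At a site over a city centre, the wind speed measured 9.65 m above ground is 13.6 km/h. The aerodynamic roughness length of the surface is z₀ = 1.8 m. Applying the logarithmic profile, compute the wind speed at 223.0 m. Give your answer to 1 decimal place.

39.0 km/h

Log law: V(z) ∝ ln(z/z₀), so V₂/V₁ = ln(z₂/z₀) / ln(z₁/z₀).
ln(223.0/1.8) = 4.8194, ln(9.65/1.8) = 1.6792
V₂ = 13.6 × 4.8194/1.6792 = 13.6 × 2.8701 = 39.0333 km/h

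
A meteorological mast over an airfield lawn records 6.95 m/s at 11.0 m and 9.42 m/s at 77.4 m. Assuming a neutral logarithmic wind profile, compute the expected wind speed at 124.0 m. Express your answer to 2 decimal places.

10.02 m/s

Log law: V ∝ ln(z/z₀). From the pair, with r = V₁/V₂ = 0.73779,
ln z₀ = (ln z₁ − r·ln z₂)/(1 − r) = (2.3979 − 0.73779×4.3490)/0.26221 = -3.0920 → z₀ = 0.04541 m
V₃ = V₁ · ln(z₃/z₀)/ln(z₁/z₀) = 6.95 × 7.9123/5.4899 = 10.0166 m/s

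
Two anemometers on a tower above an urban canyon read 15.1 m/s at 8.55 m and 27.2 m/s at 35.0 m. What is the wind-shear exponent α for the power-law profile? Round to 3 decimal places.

α ≈ 0.418

Power law: V₂/V₁ = (z₂/z₁)^α ⇒ α = ln(V₂/V₁) / ln(z₂/z₁)
α = ln(27.2/15.1) / ln(35.0/8.55) = ln(1.8013) / ln(4.0936)
  = 0.58852 / 1.40942 = 0.41756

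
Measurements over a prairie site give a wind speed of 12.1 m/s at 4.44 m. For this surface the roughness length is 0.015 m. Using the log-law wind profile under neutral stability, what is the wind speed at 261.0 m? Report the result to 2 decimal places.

Log law: V(z) ∝ ln(z/z₀), so V₂/V₁ = ln(z₂/z₀) / ln(z₁/z₀).
ln(261.0/0.015) = 9.7642, ln(4.44/0.015) = 5.6904
V₂ = 12.1 × 9.7642/5.6904 = 12.1 × 1.7159 = 20.7627 m/s

20.76 m/s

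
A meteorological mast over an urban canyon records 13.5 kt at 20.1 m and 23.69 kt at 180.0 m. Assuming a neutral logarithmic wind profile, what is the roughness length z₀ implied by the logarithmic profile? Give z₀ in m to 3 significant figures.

Log law: V(z) ∝ ln(z/z₀). With r = V₁/V₂ = 13.5/23.69 = 0.56986,
r · ln(z₂/z₀) = ln(z₁/z₀) ⇒ ln z₀ = (ln z₁ − r·ln z₂)/(1 − r)
ln z₀ = (3.00072 − 0.56986×5.19296) / 0.43014 = 0.0964
z₀ = exp(0.0964) = 1.101 m

z₀ ≈ 1.10 m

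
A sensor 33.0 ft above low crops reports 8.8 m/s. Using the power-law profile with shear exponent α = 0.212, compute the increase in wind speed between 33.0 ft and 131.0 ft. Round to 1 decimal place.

3.0 m/s

Power law: V₂ = V₁ · (z₂/z₁)^α = 8.8 × (3.9697)^0.212 = 11.7874 m/s
ΔV = 11.7874 − 8.8 = 2.9874 m/s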